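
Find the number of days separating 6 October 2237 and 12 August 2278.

Day-of-year of October 6, 2237: 279.
Day-of-year of August 12, 2278: 224.
2237 has 365 days, so 365 − 279 = 86 days remain in 2237.
Full years 2238–2277: 30 common + 10 leap = 30×365 + 10×366 = 14610 days.
Total: 86 + 14610 + 224 = 14920 days.

14920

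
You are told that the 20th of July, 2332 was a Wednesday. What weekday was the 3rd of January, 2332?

Count forward from the earlier date (January 3, 2332) to the later (July 20, 2332):
January 2332: 31 − 3 = 28 days remain.
Then February 2332 (29), March (31), April (30), May (31), June (30): 29 + 31 + 30 + 31 + 30 = 151 days.
July 1–20, 2332: 20 days.
Total: 28 + 151 + 20 = 199 days.
199 mod 7 = 3, so 3 days before Wednesday is Sunday.

Sunday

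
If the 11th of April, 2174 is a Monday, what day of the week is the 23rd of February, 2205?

Saturday

Day-of-year of April 11, 2174: 101.
Day-of-year of February 23, 2205: 54.
2174 has 365 days, so 365 − 101 = 264 days remain in 2174.
Full years 2175–2204: 23 common + 7 leap = 23×365 + 7×366 = 10957 days.
Total: 264 + 10957 + 54 = 11275 days.
11275 mod 7 = 5, so 5 days after Monday is Saturday.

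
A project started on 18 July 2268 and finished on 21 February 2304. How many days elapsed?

From July 18, 2268 to July 18, 2303: 35 years, of which 7 contain a Feb 29 — 28×365 + 7×366 = 12782 days.
(2300 is not a leap year (divisible by 100 but not 400).)
July 2303: 31 − 18 = 13 days remain.
Then August (31), September (30), October (31), November (30), December (31), January (31): 31 + 30 + 31 + 30 + 31 + 31 = 184 days.
February 1–21, 2304: 21 days (2304 is a leap year).
Residual: 218 days.
Total: 13000 days.

13000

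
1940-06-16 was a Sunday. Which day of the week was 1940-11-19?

Tuesday

June 1940: 30 − 16 = 14 days remain.
Then July (31), August (31), September (30), October (31): 31 + 31 + 30 + 31 = 123 days.
November 1–19, 1940: 19 days.
Total: 14 + 123 + 19 = 156 days.
156 mod 7 = 2, so 2 days after Sunday is Tuesday.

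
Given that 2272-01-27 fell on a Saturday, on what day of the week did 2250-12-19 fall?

Count forward from the earlier date (December 19, 2250) to the later (January 27, 2272):
Day-of-year of December 19, 2250: 353.
Day-of-year of January 27, 2272: 27.
2250 has 365 days, so 365 − 353 = 12 days remain in 2250.
Full years 2251–2271: 16 common + 5 leap = 16×365 + 5×366 = 7670 days.
Total: 12 + 7670 + 27 = 7709 days.
7709 mod 7 = 2, so 2 days before Saturday is Thursday.

Thursday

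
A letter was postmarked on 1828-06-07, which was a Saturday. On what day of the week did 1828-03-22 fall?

Count forward from the earlier date (March 22, 1828) to the later (June 7, 1828):
March 1828: 31 − 22 = 9 days remain.
Then April (30), May (31): 30 + 31 = 61 days.
June 1–7, 1828: 7 days.
Total: 9 + 61 + 7 = 77 days.
77 is a multiple of 7, so 1828-03-22 falls on the same weekday: Saturday.

Saturday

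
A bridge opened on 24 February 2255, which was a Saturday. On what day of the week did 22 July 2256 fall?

February 24, 2255 → February 24, 2256: 365 days.
February 2256: 29 − 24 = 5 days remain (2256 is a leap year, so February has 29 days).
Then March (31), April (30), May (31), June (30): 31 + 30 + 31 + 30 = 122 days.
July 1–22, 2256: 22 days.
Residual: 149 days.
Total: 514 days.
514 mod 7 = 3, so 3 days after Saturday is Tuesday.

Tuesday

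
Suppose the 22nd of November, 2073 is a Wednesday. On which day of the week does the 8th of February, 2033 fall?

Tuesday

Count forward from the earlier date (February 8, 2033) to the later (November 22, 2073):
From February 8, 2033 to February 8, 2073: 40 years, of which 10 contain a Feb 29 — 30×365 + 10×366 = 14610 days.
February 2073: 28 − 8 = 20 days remain (2073 is not a leap year, so February has 28 days).
Then March (31), April (30), May (31), June (30), July (31), August (31), September (30), October (31): 31 + 30 + 31 + 30 + 31 + 31 + 30 + 31 = 245 days.
November 1–22, 2073: 22 days.
Residual: 287 days.
Total: 14897 days.
14897 mod 7 = 1, so 1 day before Wednesday is Tuesday.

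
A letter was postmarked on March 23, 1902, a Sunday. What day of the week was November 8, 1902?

March 1902: 31 − 23 = 8 days remain.
Then April (30), May (31), June (30), July (31), August (31), September (30), October (31): 30 + 31 + 30 + 31 + 31 + 30 + 31 = 214 days.
November 1–8, 1902: 8 days.
Total: 8 + 214 + 8 = 230 days.
230 mod 7 = 6, so 6 days after Sunday is Saturday.

Saturday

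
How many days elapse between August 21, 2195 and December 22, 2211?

5966

From August 21, 2195 to August 21, 2211: 16 years, of which 3 contain a Feb 29 — 13×365 + 3×366 = 5843 days.
(2200 is not a leap year (divisible by 100 but not 400).)
August 2211: 31 − 21 = 10 days remain.
Then September (30), October (31), November (30): 30 + 31 + 30 = 91 days.
December 1–22, 2211: 22 days.
Residual: 123 days.
Total: 5966 days.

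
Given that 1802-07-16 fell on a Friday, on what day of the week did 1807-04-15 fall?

Day-of-year of July 16, 1802: 197.
Day-of-year of April 15, 1807: 105.
1802 has 365 days, so 365 − 197 = 168 days remain in 1802.
Full years: 1803: 365; 1804: 366; 1805: 365; 1806: 365. Sum = 1461.
Total: 168 + 1461 + 105 = 1734 days.
1734 mod 7 = 5, so 5 days after Friday is Wednesday.

Wednesday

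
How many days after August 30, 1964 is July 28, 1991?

9828

From August 30, 1964 to August 30, 1990: 26 years, of which 6 contain a Feb 29 — 20×365 + 6×366 = 9496 days.
August 1990: 31 − 30 = 1 day remains.
Then 10 full months totalling 303 days.
July 1–28, 1991: 28 days.
Residual: 332 days.
Total: 9828 days.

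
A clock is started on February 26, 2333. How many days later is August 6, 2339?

Day-of-year of February 26, 2333: 57.
Day-of-year of August 6, 2339: 218.
2333 has 365 days, so 365 − 57 = 308 days remain in 2333.
Full years: 2334: 365; 2335: 365; 2336: 366; 2337: 365; 2338: 365. Sum = 1826.
Total: 308 + 1826 + 218 = 2352 days.

2352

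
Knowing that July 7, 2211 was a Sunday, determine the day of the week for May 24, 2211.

Friday

Count forward from the earlier date (May 24, 2211) to the later (July 7, 2211):
May 2211: 31 − 24 = 7 days remain.
Then June (30): 30 days.
July 1–7, 2211: 7 days.
Total: 7 + 30 + 7 = 44 days.
44 mod 7 = 2, so 2 days before Sunday is Friday.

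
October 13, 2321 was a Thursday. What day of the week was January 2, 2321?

Count forward from the earlier date (January 2, 2321) to the later (October 13, 2321):
January 2321: 31 − 2 = 29 days remain.
Then February 2321 (28), March (31), April (30), May (31), June (30), July (31), August (31), September (30): 28 + 31 + 30 + 31 + 30 + 31 + 31 + 30 = 242 days.
October 1–13, 2321: 13 days.
Total: 29 + 242 + 13 = 284 days.
284 mod 7 = 4, so 4 days before Thursday is Sunday.

Sunday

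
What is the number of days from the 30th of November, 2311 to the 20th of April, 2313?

507

November 2311: 30 − 30 = 0 days remain.
Then 16 full months totalling 487 days.
April 1–20, 2313: 20 days.
Total: 0 + 487 + 20 = 507 days.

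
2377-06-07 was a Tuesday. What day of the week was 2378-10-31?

Tuesday

Day-of-year of June 7, 2377: 158.
Day-of-year of October 31, 2378: 304.
2377 has 365 days, so 365 − 158 = 207 days remain in 2377.
Total: 207 + 304 = 511 days.
511 is a multiple of 7, so 2378-10-31 falls on the same weekday: Tuesday.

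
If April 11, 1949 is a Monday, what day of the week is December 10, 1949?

Saturday

April 1949: 30 − 11 = 19 days remain.
Then May (31), June (30), July (31), August (31), September (30), October (31), November (30): 31 + 30 + 31 + 31 + 30 + 31 + 30 = 214 days.
December 1–10, 1949: 10 days.
Total: 19 + 214 + 10 = 243 days.
243 mod 7 = 5, so 5 days after Monday is Saturday.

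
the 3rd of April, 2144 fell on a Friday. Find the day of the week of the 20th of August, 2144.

April 2144: 30 − 3 = 27 days remain.
Then May (31), June (30), July (31): 31 + 30 + 31 = 92 days.
August 1–20, 2144: 20 days.
Total: 27 + 92 + 20 = 139 days.
139 mod 7 = 6, so 6 days after Friday is Thursday.

Thursday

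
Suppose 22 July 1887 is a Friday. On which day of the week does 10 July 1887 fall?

Sunday

Count forward from the earlier date (July 10, 1887) to the later (July 22, 1887):
Within July 1887: 22 − 10 = 12 days.
12 mod 7 = 5, so 5 days before Friday is Sunday.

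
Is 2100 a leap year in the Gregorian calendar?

2100 is not a leap year (divisible by 100 but not 400).

No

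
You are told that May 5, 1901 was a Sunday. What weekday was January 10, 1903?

Saturday

Day-of-year of May 5, 1901: 125.
Day-of-year of January 10, 1903: 10.
1901 has 365 days, so 365 − 125 = 240 days remain in 1901.
Full years: 1902: 365. Sum = 365.
Total: 240 + 365 + 10 = 615 days.
615 mod 7 = 6, so 6 days after Sunday is Saturday.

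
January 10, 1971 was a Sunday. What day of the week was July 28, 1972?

January 10, 1971 → January 10, 1972: 365 days.
January 1972: 31 − 10 = 21 days remain.
Then February 1972 (29), March (31), April (30), May (31), June (30): 29 + 31 + 30 + 31 + 30 = 151 days.
July 1–28, 1972: 28 days.
Residual: 200 days.
Total: 565 days.
565 mod 7 = 5, so 5 days after Sunday is Friday.

Friday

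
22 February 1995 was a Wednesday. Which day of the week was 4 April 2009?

From February 22, 1995 to February 22, 2009: 14 years, of which 4 contain a Feb 29 — 10×365 + 4×366 = 5114 days.
(2000 is a leap year (divisible by 400).)
February 2009: 28 − 22 = 6 days remain (2009 is not a leap year, so February has 28 days).
Then March (31): 31 days.
April 1–4, 2009: 4 days.
Residual: 41 days.
Total: 5155 days.
5155 mod 7 = 3, so 3 days after Wednesday is Saturday.

Saturday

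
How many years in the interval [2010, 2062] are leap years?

13

Years divisible by 4: 2012, 2016, …, 2060 — 13 in all.
No century exceptions apply. Count: 13.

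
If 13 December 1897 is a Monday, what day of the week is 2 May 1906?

Day-of-year of December 13, 1897: 347.
Day-of-year of May 2, 1906: 122.
1897 has 365 days, so 365 − 347 = 18 days remain in 1897.
Full years 1898–1905: 7 common + 1 leap = 7×365 + 1×366 = 2921 days.
Total: 18 + 2921 + 122 = 3061 days.
3061 mod 7 = 2, so 2 days after Monday is Wednesday.

Wednesday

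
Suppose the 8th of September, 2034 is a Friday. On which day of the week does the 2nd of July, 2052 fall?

Tuesday

Day-of-year of September 8, 2034: 251.
Day-of-year of July 2, 2052: 184.
2034 has 365 days, so 365 − 251 = 114 days remain in 2034.
Full years 2035–2051: 13 common + 4 leap = 13×365 + 4×366 = 6209 days.
Total: 114 + 6209 + 184 = 6507 days.
6507 mod 7 = 4, so 4 days after Friday is Tuesday.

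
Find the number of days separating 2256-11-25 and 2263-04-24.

2341

Day-of-year of November 25, 2256: 330.
Day-of-year of April 24, 2263: 114.
2256 has 366 days, so 366 − 330 = 36 days remain in 2256.
Full years: 2257: 365; 2258: 365; 2259: 365; 2260: 366; 2261: 365; 2262: 365. Sum = 2191.
Total: 36 + 2191 + 114 = 2341 days.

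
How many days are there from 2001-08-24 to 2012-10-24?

4079

Day-of-year of August 24, 2001: 236.
Day-of-year of October 24, 2012: 298.
2001 has 365 days, so 365 − 236 = 129 days remain in 2001.
Full years 2002–2011: 8 common + 2 leap = 8×365 + 2×366 = 3652 days.
Total: 129 + 3652 + 298 = 4079 days.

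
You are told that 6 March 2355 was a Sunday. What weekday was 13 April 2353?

Monday

Count forward from the earlier date (April 13, 2353) to the later (March 6, 2355):
April 2353: 30 − 13 = 17 days remain.
Then 22 full months totalling 669 days.
March 1–6, 2355: 6 days.
Total: 17 + 669 + 6 = 692 days.
692 mod 7 = 6, so 6 days before Sunday is Monday.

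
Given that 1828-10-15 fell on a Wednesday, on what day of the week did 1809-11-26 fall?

Sunday

Count forward from the earlier date (November 26, 1809) to the later (October 15, 1828):
Day-of-year of November 26, 1809: 330.
Day-of-year of October 15, 1828: 289.
1809 has 365 days, so 365 − 330 = 35 days remain in 1809.
Full years 1810–1827: 14 common + 4 leap = 14×365 + 4×366 = 6574 days.
Total: 35 + 6574 + 289 = 6898 days.
6898 mod 7 = 3, so 3 days before Wednesday is Sunday.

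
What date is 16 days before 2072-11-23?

2072-11-07

Count 16 days before November 23, 2072:
Within November 2072: 23 − 7 = 16 days.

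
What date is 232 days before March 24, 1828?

August 5, 1827

Count 232 days before March 24, 1828:
August 1827: 31 − 5 = 26 days remain.
Then September (30), October (31), November (30), December (31), January (31), February 1828 (29): 30 + 31 + 30 + 31 + 31 + 29 = 182 days.
March 1–24, 1828: 24 days.
Total: 26 + 182 + 24 = 232 days.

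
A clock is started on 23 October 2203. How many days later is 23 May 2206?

Day-of-year of October 23, 2203: 296.
Day-of-year of May 23, 2206: 143.
2203 has 365 days, so 365 − 296 = 69 days remain in 2203.
Full years: 2204: 366; 2205: 365. Sum = 731.
Total: 69 + 731 + 143 = 943 days.

943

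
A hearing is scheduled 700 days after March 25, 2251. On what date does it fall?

February 22, 2253

Count 700 days after March 25, 2251:
March 25, 2251 → March 25, 2252: 366 days (2252 is a leap year).
March 2252: 31 − 25 = 6 days remain.
Then 10 full months totalling 306 days.
February 1–22, 2253: 22 days (2253 is not a leap year).
Residual: 334 days.
Total: 700 days.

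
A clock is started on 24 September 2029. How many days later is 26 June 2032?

1006

Day-of-year of September 24, 2029: 267.
Day-of-year of June 26, 2032: 178.
2029 has 365 days, so 365 − 267 = 98 days remain in 2029.
Full years: 2030: 365; 2031: 365. Sum = 730.
Total: 98 + 730 + 178 = 1006 days.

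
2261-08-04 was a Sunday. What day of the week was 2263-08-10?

August 4, 2261 → August 4, 2262: 365 days.
August 4, 2262 → August 4, 2263: 365 days.
Within August 2263: 10 − 4 = 6 days.
Total: 736 days.
736 mod 7 = 1, so 1 day after Sunday is Monday.

Monday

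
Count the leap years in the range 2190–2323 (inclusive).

31

Years divisible by 4: 2192, 2196, …, 2320 — 33 in all.
Of these, 2200, 2300 are divisible by 100 but not 400, so not leap.
Leap years: 33 − 2 = 31.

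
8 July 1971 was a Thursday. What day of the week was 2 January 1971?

Count forward from the earlier date (January 2, 1971) to the later (July 8, 1971):
January 1971: 31 − 2 = 29 days remain.
Then February 1971 (28), March (31), April (30), May (31), June (30): 28 + 31 + 30 + 31 + 30 = 150 days.
July 1–8, 1971: 8 days.
Total: 29 + 150 + 8 = 187 days.
187 mod 7 = 5, so 5 days before Thursday is Saturday.

Saturday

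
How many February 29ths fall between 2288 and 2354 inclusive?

16

Years divisible by 4: 2288, 2292, …, 2352 — 17 in all.
Of these, 2300 is divisible by 100 but not 400, so not leap.
Leap years: 17 − 1 = 16.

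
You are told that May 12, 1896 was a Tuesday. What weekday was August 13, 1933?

Sunday

From May 12, 1896 to May 12, 1933: 37 years, of which 8 contain a Feb 29 — 29×365 + 8×366 = 13513 days.
(1900 is not a leap year (divisible by 100 but not 400).)
May 1933: 31 − 12 = 19 days remain.
Then June (30), July (31): 30 + 31 = 61 days.
August 1–13, 1933: 13 days.
Residual: 93 days.
Total: 13606 days.
13606 mod 7 = 5, so 5 days after Tuesday is Sunday.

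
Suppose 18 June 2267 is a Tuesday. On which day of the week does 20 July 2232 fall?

Friday

Count forward from the earlier date (July 20, 2232) to the later (June 18, 2267):
Day-of-year of July 20, 2232: 202.
Day-of-year of June 18, 2267: 169.
2232 has 366 days, so 366 − 202 = 164 days remain in 2232.
Full years 2233–2266: 26 common + 8 leap = 26×365 + 8×366 = 12418 days.
Total: 164 + 12418 + 169 = 12751 days.
12751 mod 7 = 4, so 4 days before Tuesday is Friday.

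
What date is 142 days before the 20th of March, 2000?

the 30th of October, 1999

Count 142 days before March 20, 2000:
Day-of-year of October 30, 1999: 303.
Day-of-year of March 20, 2000: 80.
1999 has 365 days, so 365 − 303 = 62 days remain in 1999.
Total: 62 + 80 = 142 days.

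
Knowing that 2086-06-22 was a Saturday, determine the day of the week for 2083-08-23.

Count forward from the earlier date (August 23, 2083) to the later (June 22, 2086):
August 23, 2083 → August 23, 2084: 366 days (2084 is a leap year).
August 23, 2084 → August 23, 2085: 365 days.
August 2085: 31 − 23 = 8 days remain.
Then 9 full months totalling 273 days.
June 1–22, 2086: 22 days.
Residual: 303 days.
Total: 1034 days.
1034 mod 7 = 5, so 5 days before Saturday is Monday.

Monday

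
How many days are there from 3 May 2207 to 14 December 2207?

225

May 2207: 31 − 3 = 28 days remain.
Then June (30), July (31), August (31), September (30), October (31), November (30): 30 + 31 + 31 + 30 + 31 + 30 = 183 days.
December 1–14, 2207: 14 days.
Total: 28 + 183 + 14 = 225 days.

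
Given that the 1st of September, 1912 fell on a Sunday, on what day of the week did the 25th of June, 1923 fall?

Day-of-year of September 1, 1912: 245.
Day-of-year of June 25, 1923: 176.
1912 has 366 days, so 366 − 245 = 121 days remain in 1912.
Full years 1913–1922: 8 common + 2 leap = 8×365 + 2×366 = 3652 days.
Total: 121 + 3652 + 176 = 3949 days.
3949 mod 7 = 1, so 1 day after Sunday is Monday.

Monday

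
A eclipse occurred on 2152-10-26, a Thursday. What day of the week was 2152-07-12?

Wednesday

Count forward from the earlier date (July 12, 2152) to the later (October 26, 2152):
July 2152: 31 − 12 = 19 days remain.
Then August (31), September (30): 31 + 30 = 61 days.
October 1–26, 2152: 26 days.
Total: 19 + 61 + 26 = 106 days.
106 mod 7 = 1, so 1 day before Thursday is Wednesday.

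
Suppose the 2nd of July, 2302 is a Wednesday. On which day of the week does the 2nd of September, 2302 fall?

Tuesday

July 2302: 31 − 2 = 29 days remain.
Then August (31): 31 days.
September 1–2, 2302: 2 days.
Total: 29 + 31 + 2 = 62 days.
62 mod 7 = 6, so 6 days after Wednesday is Tuesday.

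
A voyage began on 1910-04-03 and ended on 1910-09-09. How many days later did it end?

April 1910: 30 − 3 = 27 days remain.
Then May (31), June (30), July (31), August (31): 31 + 30 + 31 + 31 = 123 days.
September 1–9, 1910: 9 days.
Total: 27 + 123 + 9 = 159 days.

159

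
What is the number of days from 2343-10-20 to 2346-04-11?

904

October 20, 2343 → October 20, 2344: 366 days (2344 is a leap year).
October 20, 2344 → October 20, 2345: 365 days.
October 2345: 31 − 20 = 11 days remain.
Then November (30), December (31), January (31), February 2346 (28), March (31): 30 + 31 + 31 + 28 + 31 = 151 days.
April 1–11, 2346: 11 days.
Residual: 173 days.
Total: 904 days.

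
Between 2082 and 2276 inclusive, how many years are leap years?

47

Years divisible by 4: 2084, 2088, …, 2276 — 49 in all.
Of these, 2100, 2200 are divisible by 100 but not 400, so not leap.
Leap years: 49 − 2 = 47.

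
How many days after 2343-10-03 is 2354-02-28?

From October 3, 2343 to October 3, 2353: 10 years, of which 3 contain a Feb 29 — 7×365 + 3×366 = 3653 days.
October 2353: 31 − 3 = 28 days remain.
Then November (30), December (31), January (31): 30 + 31 + 31 = 92 days.
February 1–28, 2354: 28 days (2354 is not a leap year).
Residual: 148 days.
Total: 3801 days.

3801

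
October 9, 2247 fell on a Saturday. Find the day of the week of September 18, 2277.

From October 9, 2247 to October 9, 2276: 29 years, of which 8 contain a Feb 29 — 21×365 + 8×366 = 10593 days.
October 2276: 31 − 9 = 22 days remain.
Then 10 full months totalling 304 days.
September 1–18, 2277: 18 days.
Residual: 344 days.
Total: 10937 days.
10937 mod 7 = 3, so 3 days after Saturday is Tuesday.

Tuesday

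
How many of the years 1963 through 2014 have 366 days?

13

Years divisible by 4: 1964, 1968, …, 2012 — 13 in all.
2000 is divisible by 400, so still leap.
No century exceptions apply. Count: 13.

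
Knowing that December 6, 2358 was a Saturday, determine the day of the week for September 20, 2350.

Count forward from the earlier date (September 20, 2350) to the later (December 6, 2358):
From September 20, 2350 to September 20, 2358: 8 years, of which 2 contain a Feb 29 — 6×365 + 2×366 = 2922 days.
September 2358: 30 − 20 = 10 days remain.
Then October (31), November (30): 31 + 30 = 61 days.
December 1–6, 2358: 6 days.
Residual: 77 days.
Total: 2999 days.
2999 mod 7 = 3, so 3 days before Saturday is Wednesday.

Wednesday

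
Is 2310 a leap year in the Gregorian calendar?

No

2310 is not a leap year.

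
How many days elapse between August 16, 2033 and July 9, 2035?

August 2033: 31 − 16 = 15 days remain.
Then 22 full months totalling 668 days.
July 1–9, 2035: 9 days.
Total: 15 + 668 + 9 = 692 days.

692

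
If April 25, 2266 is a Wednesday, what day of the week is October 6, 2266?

Saturday

April 2266: 30 − 25 = 5 days remain.
Then May (31), June (30), July (31), August (31), September (30): 31 + 30 + 31 + 31 + 30 = 153 days.
October 1–6, 2266: 6 days.
Total: 5 + 153 + 6 = 164 days.
164 mod 7 = 3, so 3 days after Wednesday is Saturday.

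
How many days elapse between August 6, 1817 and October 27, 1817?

82

August 1817: 31 − 6 = 25 days remain.
Then September (30): 30 days.
October 1–27, 1817: 27 days.
Total: 25 + 30 + 27 = 82 days.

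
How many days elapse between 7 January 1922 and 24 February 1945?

From January 7, 1922 to January 7, 1945: 23 years, of which 6 contain a Feb 29 — 17×365 + 6×366 = 8401 days.
January 1945: 31 − 7 = 24 days remain.
February 1–24, 1945: 24 days (1945 is not a leap year).
Residual: 48 days.
Total: 8449 days.

8449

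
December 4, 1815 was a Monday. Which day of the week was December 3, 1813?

Count forward from the earlier date (December 3, 1813) to the later (December 4, 1815):
December 3, 1813 → December 3, 1814: 365 days.
December 3, 1814 → December 3, 1815: 365 days.
Within December 1815: 4 − 3 = 1 day.
Total: 731 days.
731 mod 7 = 3, so 3 days before Monday is Friday.

Friday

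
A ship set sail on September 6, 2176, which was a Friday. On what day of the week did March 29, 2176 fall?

Count forward from the earlier date (March 29, 2176) to the later (September 6, 2176):
March 2176: 31 − 29 = 2 days remain.
Then April (30), May (31), June (30), July (31), August (31): 30 + 31 + 30 + 31 + 31 = 153 days.
September 1–6, 2176: 6 days.
Total: 2 + 153 + 6 = 161 days.
161 is a multiple of 7, so March 29, 2176 falls on the same weekday: Friday.

Friday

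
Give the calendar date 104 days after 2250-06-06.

2250-09-18

Count 104 days after June 6, 2250:
June 2250: 30 − 6 = 24 days remain.
Then July (31), August (31): 31 + 31 = 62 days.
September 1–18, 2250: 18 days.
Total: 24 + 62 + 18 = 104 days.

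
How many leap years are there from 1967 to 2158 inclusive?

Years divisible by 4: 1968, 1972, …, 2156 — 48 in all.
Of these, 2100 is divisible by 100 but not 400, so not leap.
2000 is divisible by 400, so still leap.
Leap years: 48 − 1 = 47.

47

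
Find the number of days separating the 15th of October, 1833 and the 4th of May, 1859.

9332

From October 15, 1833 to October 15, 1858: 25 years, of which 6 contain a Feb 29 — 19×365 + 6×366 = 9131 days.
October 1858: 31 − 15 = 16 days remain.
Then November (30), December (31), January (31), February 1859 (28), March (31), April (30): 30 + 31 + 31 + 28 + 31 + 30 = 181 days.
May 1–4, 1859: 4 days.
Residual: 201 days.
Total: 9332 days.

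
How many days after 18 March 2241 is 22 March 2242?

369

Day-of-year of March 18, 2241: 77.
Day-of-year of March 22, 2242: 81.
2241 has 365 days, so 365 − 77 = 288 days remain in 2241.
Total: 288 + 81 = 369 days.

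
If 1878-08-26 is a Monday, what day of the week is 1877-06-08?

Friday

Count forward from the earlier date (June 8, 1877) to the later (August 26, 1878):
June 1877: 30 − 8 = 22 days remain.
Then 13 full months totalling 396 days.
August 1–26, 1878: 26 days.
Total: 22 + 396 + 26 = 444 days.
444 mod 7 = 3, so 3 days before Monday is Friday.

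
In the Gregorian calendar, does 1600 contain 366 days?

1600 is a leap year (divisible by 400).

Yes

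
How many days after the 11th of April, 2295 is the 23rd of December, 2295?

256

April 2295: 30 − 11 = 19 days remain.
Then May (31), June (30), July (31), August (31), September (30), October (31), November (30): 31 + 30 + 31 + 31 + 30 + 31 + 30 = 214 days.
December 1–23, 2295: 23 days.
Total: 19 + 214 + 23 = 256 days.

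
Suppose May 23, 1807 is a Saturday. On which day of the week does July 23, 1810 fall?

May 23, 1807 → May 23, 1808: 366 days (1808 is a leap year).
May 23, 1808 → May 23, 1809: 365 days.
May 23, 1809 → May 23, 1810: 365 days.
May 1810: 31 − 23 = 8 days remain.
Then June (30): 30 days.
July 1–23, 1810: 23 days.
Residual: 61 days.
Total: 1157 days.
1157 mod 7 = 2, so 2 days after Saturday is Monday.

Monday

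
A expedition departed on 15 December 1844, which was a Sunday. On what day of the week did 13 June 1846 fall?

Saturday

Day-of-year of December 15, 1844: 350.
Day-of-year of June 13, 1846: 164.
1844 has 366 days, so 366 − 350 = 16 days remain in 1844.
Full years: 1845: 365. Sum = 365.
Total: 16 + 365 + 164 = 545 days.
545 mod 7 = 6, so 6 days after Sunday is Saturday.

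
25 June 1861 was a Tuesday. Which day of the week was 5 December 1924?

Friday

From June 25, 1861 to June 25, 1924: 63 years, of which 15 contain a Feb 29 — 48×365 + 15×366 = 23010 days.
(1900 is not a leap year (divisible by 100 but not 400).)
June 1924: 30 − 25 = 5 days remain.
Then July (31), August (31), September (30), October (31), November (30): 31 + 31 + 30 + 31 + 30 = 153 days.
December 1–5, 1924: 5 days.
Residual: 163 days.
Total: 23173 days.
23173 mod 7 = 3, so 3 days after Tuesday is Friday.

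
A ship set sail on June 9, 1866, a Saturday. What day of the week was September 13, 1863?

Sunday

Count forward from the earlier date (September 13, 1863) to the later (June 9, 1866):
Day-of-year of September 13, 1863: 256.
Day-of-year of June 9, 1866: 160.
1863 has 365 days, so 365 − 256 = 109 days remain in 1863.
Full years: 1864: 366; 1865: 365. Sum = 731.
Total: 109 + 731 + 160 = 1000 days.
1000 mod 7 = 6, so 6 days before Saturday is Sunday.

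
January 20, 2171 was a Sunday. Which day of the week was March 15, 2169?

Wednesday

Count forward from the earlier date (March 15, 2169) to the later (January 20, 2171):
March 2169: 31 − 15 = 16 days remain.
Then 21 full months totalling 640 days.
January 1–20, 2171: 20 days.
Total: 16 + 640 + 20 = 676 days.
676 mod 7 = 4, so 4 days before Sunday is Wednesday.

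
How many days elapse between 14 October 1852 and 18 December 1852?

65

October 1852: 31 − 14 = 17 days remain.
Then November (30): 30 days.
December 1–18, 1852: 18 days.
Total: 17 + 30 + 18 = 65 days.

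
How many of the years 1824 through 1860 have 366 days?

Years divisible by 4 in [1824, 1860]: 1824, 1828, 1832, 1836, 1840, 1844, 1848, 1852, 1856, 1860.
No century exceptions apply. Count: 10.

10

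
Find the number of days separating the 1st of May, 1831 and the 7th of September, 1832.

495

May 1, 1831 → May 1, 1832: 366 days (1832 is a leap year).
May 1832: 31 − 1 = 30 days remain.
Then June (30), July (31), August (31): 30 + 31 + 31 = 92 days.
September 1–7, 1832: 7 days.
Residual: 129 days.
Total: 495 days.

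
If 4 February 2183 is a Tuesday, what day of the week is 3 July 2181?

Count forward from the earlier date (July 3, 2181) to the later (February 4, 2183):
Day-of-year of July 3, 2181: 184.
Day-of-year of February 4, 2183: 35.
2181 has 365 days, so 365 − 184 = 181 days remain in 2181.
Full years: 2182: 365. Sum = 365.
Total: 181 + 365 + 35 = 581 days.
581 is a multiple of 7, so 3 July 2181 falls on the same weekday: Tuesday.

Tuesday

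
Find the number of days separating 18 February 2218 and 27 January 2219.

343

February 2218: 28 − 18 = 10 days remain (2218 is not a leap year, so February has 28 days).
Then 10 full months totalling 306 days.
January 1–27, 2219: 27 days.
Residual: 343 days.
Total: 343 days.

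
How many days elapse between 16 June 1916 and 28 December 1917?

June 1916: 30 − 16 = 14 days remain.
Then 17 full months totalling 518 days.
December 1–28, 1917: 28 days.
Total: 14 + 518 + 28 = 560 days.

560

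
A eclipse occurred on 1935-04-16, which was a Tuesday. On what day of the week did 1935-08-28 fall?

Wednesday

April 1935: 30 − 16 = 14 days remain.
Then May (31), June (30), July (31): 31 + 30 + 31 = 92 days.
August 1–28, 1935: 28 days.
Total: 14 + 92 + 28 = 134 days.
134 mod 7 = 1, so 1 day after Tuesday is Wednesday.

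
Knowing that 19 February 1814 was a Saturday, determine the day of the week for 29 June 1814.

February 1814: 28 − 19 = 9 days remain (1814 is not a leap year, so February has 28 days).
Then March (31), April (30), May (31): 31 + 30 + 31 = 92 days.
June 1–29, 1814: 29 days.
Total: 9 + 92 + 29 = 130 days.
130 mod 7 = 4, so 4 days after Saturday is Wednesday.

Wednesday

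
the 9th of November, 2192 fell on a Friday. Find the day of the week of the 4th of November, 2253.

Day-of-year of November 9, 2192: 314.
Day-of-year of November 4, 2253: 308.
2192 has 366 days, so 366 − 314 = 52 days remain in 2192.
Full years 2193–2252: 46 common + 14 leap = 46×365 + 14×366 = 21914 days.
Total: 52 + 21914 + 308 = 22274 days.
22274 is a multiple of 7, so the 4th of November, 2253 falls on the same weekday: Friday.

Friday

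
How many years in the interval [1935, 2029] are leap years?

24

Years divisible by 4: 1936, 1940, …, 2028 — 24 in all.
2000 is divisible by 400, so still leap.
No century exceptions apply. Count: 24.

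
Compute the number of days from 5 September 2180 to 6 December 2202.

Day-of-year of September 5, 2180: 249.
Day-of-year of December 6, 2202: 340.
2180 has 366 days, so 366 − 249 = 117 days remain in 2180.
Full years 2181–2201: 17 common + 4 leap = 17×365 + 4×366 = 7669 days.
Total: 117 + 7669 + 340 = 8126 days.

8126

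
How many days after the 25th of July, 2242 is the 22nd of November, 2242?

120

July 2242: 31 − 25 = 6 days remain.
Then August (31), September (30), October (31): 31 + 30 + 31 = 92 days.
November 1–22, 2242: 22 days.
Total: 6 + 92 + 22 = 120 days.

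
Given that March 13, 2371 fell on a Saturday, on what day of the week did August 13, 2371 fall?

March 2371: 31 − 13 = 18 days remain.
Then April (30), May (31), June (30), July (31): 30 + 31 + 30 + 31 = 122 days.
August 1–13, 2371: 13 days.
Total: 18 + 122 + 13 = 153 days.
153 mod 7 = 6, so 6 days after Saturday is Friday.

Friday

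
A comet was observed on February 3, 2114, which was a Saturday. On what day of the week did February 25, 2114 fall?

Within February 2114: 25 − 3 = 22 days.
22 mod 7 = 1, so 1 day after Saturday is Sunday.

Sunday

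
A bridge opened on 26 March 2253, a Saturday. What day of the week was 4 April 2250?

Thursday

Count forward from the earlier date (April 4, 2250) to the later (March 26, 2253):
April 4, 2250 → April 4, 2251: 365 days.
April 4, 2251 → April 4, 2252: 366 days (2252 is a leap year).
April 2252: 30 − 4 = 26 days remain.
Then 10 full months totalling 304 days.
March 1–26, 2253: 26 days.
Residual: 356 days.
Total: 1087 days.
1087 mod 7 = 2, so 2 days before Saturday is Thursday.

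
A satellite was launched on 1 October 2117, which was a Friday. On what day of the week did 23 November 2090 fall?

Count forward from the earlier date (November 23, 2090) to the later (October 1, 2117):
From November 23, 2090 to November 23, 2116: 26 years, of which 6 contain a Feb 29 — 20×365 + 6×366 = 9496 days.
(2100 is not a leap year (divisible by 100 but not 400).)
November 2116: 30 − 23 = 7 days remain.
Then 10 full months totalling 304 days.
October 1, 2117: 1 day.
Residual: 312 days.
Total: 9808 days.
9808 mod 7 = 1, so 1 day before Friday is Thursday.

Thursday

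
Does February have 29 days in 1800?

No

1800 is not a leap year (divisible by 100 but not 400).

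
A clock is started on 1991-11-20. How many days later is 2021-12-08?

Day-of-year of November 20, 1991: 324.
Day-of-year of December 8, 2021: 342.
1991 has 365 days, so 365 − 324 = 41 days remain in 1991.
Full years 1992–2020: 21 common + 8 leap = 21×365 + 8×366 = 10593 days.
Total: 41 + 10593 + 342 = 10976 days.

10976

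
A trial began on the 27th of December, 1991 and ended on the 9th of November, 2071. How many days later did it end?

29172

From December 27, 1991 to December 27, 2070: 79 years, of which 20 contain a Feb 29 — 59×365 + 20×366 = 28855 days.
(2000 is a leap year (divisible by 400).)
December 2070: 31 − 27 = 4 days remain.
Then 10 full months totalling 304 days.
November 1–9, 2071: 9 days.
Residual: 317 days.
Total: 29172 days.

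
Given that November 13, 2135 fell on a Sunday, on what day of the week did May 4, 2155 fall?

Sunday

From November 13, 2135 to November 13, 2154: 19 years, of which 5 contain a Feb 29 — 14×365 + 5×366 = 6940 days.
November 2154: 30 − 13 = 17 days remain.
Then December (31), January (31), February 2155 (28), March (31), April (30): 31 + 31 + 28 + 31 + 30 = 151 days.
May 1–4, 2155: 4 days.
Residual: 172 days.
Total: 7112 days.
7112 is a multiple of 7, so May 4, 2155 falls on the same weekday: Sunday.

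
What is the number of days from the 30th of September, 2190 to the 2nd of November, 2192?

764

Day-of-year of September 30, 2190: 273.
Day-of-year of November 2, 2192: 307.
2190 has 365 days, so 365 − 273 = 92 days remain in 2190.
Full years: 2191: 365. Sum = 365.
Total: 92 + 365 + 307 = 764 days.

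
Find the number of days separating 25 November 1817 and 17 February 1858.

Day-of-year of November 25, 1817: 329.
Day-of-year of February 17, 1858: 48.
1817 has 365 days, so 365 − 329 = 36 days remain in 1817.
Full years 1818–1857: 30 common + 10 leap = 30×365 + 10×366 = 14610 days.
Total: 36 + 14610 + 48 = 14694 days.

14694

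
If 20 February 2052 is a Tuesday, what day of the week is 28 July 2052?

Sunday

February 2052: 29 − 20 = 9 days remain (2052 is a leap year, so February has 29 days).
Then March (31), April (30), May (31), June (30): 31 + 30 + 31 + 30 = 122 days.
July 1–28, 2052: 28 days.
Total: 9 + 122 + 28 = 159 days.
159 mod 7 = 5, so 5 days after Tuesday is Sunday.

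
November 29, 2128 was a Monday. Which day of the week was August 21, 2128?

Saturday

Count forward from the earlier date (August 21, 2128) to the later (November 29, 2128):
August 2128: 31 − 21 = 10 days remain.
Then September (30), October (31): 30 + 31 = 61 days.
November 1–29, 2128: 29 days.
Total: 10 + 61 + 29 = 100 days.
100 mod 7 = 2, so 2 days before Monday is Saturday.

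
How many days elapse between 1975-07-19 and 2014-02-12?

14088

From July 19, 1975 to July 19, 2013: 38 years, of which 10 contain a Feb 29 — 28×365 + 10×366 = 13880 days.
(2000 is a leap year (divisible by 400).)
July 2013: 31 − 19 = 12 days remain.
Then August (31), September (30), October (31), November (30), December (31), January (31): 31 + 30 + 31 + 30 + 31 + 31 = 184 days.
February 1–12, 2014: 12 days (2014 is not a leap year).
Residual: 208 days.
Total: 14088 days.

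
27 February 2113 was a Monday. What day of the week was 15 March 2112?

Count forward from the earlier date (March 15, 2112) to the later (February 27, 2113):
Day-of-year of March 15, 2112: 75.
Day-of-year of February 27, 2113: 58.
2112 has 366 days, so 366 − 75 = 291 days remain in 2112.
Total: 291 + 58 = 349 days.
349 mod 7 = 6, so 6 days before Monday is Tuesday.

Tuesday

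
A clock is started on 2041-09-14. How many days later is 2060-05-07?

Day-of-year of September 14, 2041: 257.
Day-of-year of May 7, 2060: 128.
2041 has 365 days, so 365 − 257 = 108 days remain in 2041.
Full years 2042–2059: 14 common + 4 leap = 14×365 + 4×366 = 6574 days.
Total: 108 + 6574 + 128 = 6810 days.

6810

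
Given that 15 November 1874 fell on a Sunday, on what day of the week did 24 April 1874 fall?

Friday

Count forward from the earlier date (April 24, 1874) to the later (November 15, 1874):
April 1874: 30 − 24 = 6 days remain.
Then May (31), June (30), July (31), August (31), September (30), October (31): 31 + 30 + 31 + 31 + 30 + 31 = 184 days.
November 1–15, 1874: 15 days.
Total: 6 + 184 + 15 = 205 days.
205 mod 7 = 2, so 2 days before Sunday is Friday.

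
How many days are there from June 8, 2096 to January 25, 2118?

From June 8, 2096 to June 8, 2117: 21 years, of which 4 contain a Feb 29 — 17×365 + 4×366 = 7669 days.
(2100 is not a leap year (divisible by 100 but not 400).)
June 2117: 30 − 8 = 22 days remain.
Then July (31), August (31), September (30), October (31), November (30), December (31): 31 + 31 + 30 + 31 + 30 + 31 = 184 days.
January 1–25, 2118: 25 days.
Residual: 231 days.
Total: 7900 days.

7900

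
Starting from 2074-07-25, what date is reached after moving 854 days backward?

2072-03-23

Count 854 days before July 25, 2074:
Day-of-year of March 23, 2072: 83.
Day-of-year of July 25, 2074: 206.
2072 has 366 days, so 366 − 83 = 283 days remain in 2072.
Full years: 2073: 365. Sum = 365.
Total: 283 + 365 + 206 = 854 days.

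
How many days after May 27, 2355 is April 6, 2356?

315

May 2355: 31 − 27 = 4 days remain.
Then 10 full months totalling 305 days.
April 1–6, 2356: 6 days.
Residual: 315 days.
Total: 315 days.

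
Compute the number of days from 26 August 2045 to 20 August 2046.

August 2045: 31 − 26 = 5 days remain.
Then 11 full months totalling 334 days.
August 1–20, 2046: 20 days.
Total: 5 + 334 + 20 = 359 days.

359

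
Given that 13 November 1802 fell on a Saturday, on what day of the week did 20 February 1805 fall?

Wednesday

November 13, 1802 → November 13, 1803: 365 days.
November 13, 1803 → November 13, 1804: 366 days (1804 is a leap year).
November 1804: 30 − 13 = 17 days remain.
Then December (31), January (31): 31 + 31 = 62 days.
February 1–20, 1805: 20 days (1805 is not a leap year).
Residual: 99 days.
Total: 830 days.
830 mod 7 = 4, so 4 days after Saturday is Wednesday.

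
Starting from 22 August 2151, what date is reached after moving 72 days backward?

11 June 2151

Count 72 days before August 22, 2151:
June 2151: 30 − 11 = 19 days remain.
Then July (31): 31 days.
August 1–22, 2151: 22 days.
Total: 19 + 31 + 22 = 72 days.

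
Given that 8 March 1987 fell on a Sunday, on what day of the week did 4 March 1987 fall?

Count forward from the earlier date (March 4, 1987) to the later (March 8, 1987):
Within March 1987: 8 − 4 = 4 days.
4 mod 7 = 4, so 4 days before Sunday is Wednesday.

Wednesday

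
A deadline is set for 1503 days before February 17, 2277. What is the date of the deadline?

January 6, 2273

Count 1503 days before February 17, 2277:
Day-of-year of January 6, 2273: 6.
Day-of-year of February 17, 2277: 48.
2273 has 365 days, so 365 − 6 = 359 days remain in 2273.
Full years: 2274: 365; 2275: 365; 2276: 366. Sum = 1096.
Total: 359 + 1096 + 48 = 1503 days.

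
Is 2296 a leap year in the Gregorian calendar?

2296 is a leap year.

Yes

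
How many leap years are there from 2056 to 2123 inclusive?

16

Years divisible by 4: 2056, 2060, …, 2120 — 17 in all.
Of these, 2100 is divisible by 100 but not 400, so not leap.
Leap years: 17 − 1 = 16.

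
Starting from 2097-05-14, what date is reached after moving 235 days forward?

2098-01-04

Count 235 days after May 14, 2097:
May 2097: 31 − 14 = 17 days remain.
Then June (30), July (31), August (31), September (30), October (31), November (30), December (31): 30 + 31 + 31 + 30 + 31 + 30 + 31 = 214 days.
January 1–4, 2098: 4 days.
Residual: 235 days.
Total: 235 days.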